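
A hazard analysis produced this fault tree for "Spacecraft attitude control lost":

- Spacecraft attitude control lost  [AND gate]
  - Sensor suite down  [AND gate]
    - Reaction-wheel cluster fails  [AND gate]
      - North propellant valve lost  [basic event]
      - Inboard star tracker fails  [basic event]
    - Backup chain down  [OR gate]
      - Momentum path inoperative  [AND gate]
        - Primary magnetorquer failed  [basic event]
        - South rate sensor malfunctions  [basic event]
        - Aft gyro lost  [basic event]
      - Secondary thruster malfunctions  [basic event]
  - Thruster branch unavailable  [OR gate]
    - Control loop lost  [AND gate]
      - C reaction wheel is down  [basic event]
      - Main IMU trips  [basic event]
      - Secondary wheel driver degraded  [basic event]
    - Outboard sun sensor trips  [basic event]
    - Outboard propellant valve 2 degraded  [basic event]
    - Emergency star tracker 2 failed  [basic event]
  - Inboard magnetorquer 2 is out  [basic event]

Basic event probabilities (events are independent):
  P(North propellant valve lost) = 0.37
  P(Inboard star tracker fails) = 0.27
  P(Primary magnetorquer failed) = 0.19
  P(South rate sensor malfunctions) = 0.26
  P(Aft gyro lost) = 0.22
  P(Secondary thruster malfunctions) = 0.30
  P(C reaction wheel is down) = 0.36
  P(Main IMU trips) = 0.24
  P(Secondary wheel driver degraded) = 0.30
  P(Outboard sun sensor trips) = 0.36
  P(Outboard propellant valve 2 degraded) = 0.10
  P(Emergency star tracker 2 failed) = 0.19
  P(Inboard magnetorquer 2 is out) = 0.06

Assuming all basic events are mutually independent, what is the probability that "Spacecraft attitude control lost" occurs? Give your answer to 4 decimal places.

0.0010

P(Reaction-wheel cluster fails) [AND] = 0.37 × 0.27 = 0.099900
P(Momentum path inoperative) [AND] = 0.19 × 0.26 × 0.22 = 0.010868
P(Backup chain down) [OR] = 1 − (1−0.010868) × (1−0.30) = 0.307608
P(Sensor suite down) [AND] = 0.099900 × 0.307608 = 0.030730
P(Control loop lost) [AND] = 0.36 × 0.24 × 0.30 = 0.025920
P(Thruster branch unavailable) [OR] = 1 − (1−0.025920) × (1−0.36) × (1−0.10) × (1−0.19) = 0.545533
P(Spacecraft attitude control lost) [AND] = 0.030730 × 0.545533 × 0.06 = 0.001006
Rounded to 4 decimal places: P(Spacecraft attitude control lost) ≈ 0.0010.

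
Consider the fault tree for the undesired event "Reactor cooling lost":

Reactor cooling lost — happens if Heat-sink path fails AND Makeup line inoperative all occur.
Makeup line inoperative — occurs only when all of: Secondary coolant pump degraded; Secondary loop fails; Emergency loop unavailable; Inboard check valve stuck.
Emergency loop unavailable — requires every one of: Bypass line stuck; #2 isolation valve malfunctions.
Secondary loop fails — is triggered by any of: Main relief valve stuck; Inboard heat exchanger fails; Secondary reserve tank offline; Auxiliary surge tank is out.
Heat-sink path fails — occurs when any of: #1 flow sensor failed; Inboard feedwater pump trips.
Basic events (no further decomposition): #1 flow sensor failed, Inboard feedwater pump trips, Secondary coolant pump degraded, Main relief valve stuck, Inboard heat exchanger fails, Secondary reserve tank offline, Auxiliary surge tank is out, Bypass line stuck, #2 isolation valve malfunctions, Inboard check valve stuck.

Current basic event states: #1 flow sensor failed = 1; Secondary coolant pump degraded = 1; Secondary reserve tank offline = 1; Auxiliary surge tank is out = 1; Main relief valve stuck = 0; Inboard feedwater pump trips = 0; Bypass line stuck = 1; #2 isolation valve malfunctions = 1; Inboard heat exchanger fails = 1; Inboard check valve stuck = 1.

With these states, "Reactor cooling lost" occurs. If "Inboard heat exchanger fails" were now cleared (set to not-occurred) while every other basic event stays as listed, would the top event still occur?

Yes

Counterfactual: set "Inboard heat exchanger fails" to not occurred.
Heat-sink path fails [OR]: #1 flow sensor failed=occurs, Inboard feedwater pump trips=not → at least one input occurs → occurs.
Secondary loop fails [OR]: Main relief valve stuck=not, Inboard heat exchanger fails=not, Secondary reserve tank offline=occurs, Auxiliary surge tank is out=occurs → at least one input occurs → occurs.
Emergency loop unavailable [AND]: Bypass line stuck=occurs, #2 isolation valve malfunctions=occurs → all inputs occur → occurs.
Makeup line inoperative [AND]: Secondary coolant pump degraded=occurs, Secondary loop fails=occurs, Emergency loop unavailable=occurs, Inboard check valve stuck=occurs → all inputs occur → occurs.
Reactor cooling lost [AND]: Heat-sink path fails=occurs, Makeup line inoperative=occurs → all inputs occur → occurs.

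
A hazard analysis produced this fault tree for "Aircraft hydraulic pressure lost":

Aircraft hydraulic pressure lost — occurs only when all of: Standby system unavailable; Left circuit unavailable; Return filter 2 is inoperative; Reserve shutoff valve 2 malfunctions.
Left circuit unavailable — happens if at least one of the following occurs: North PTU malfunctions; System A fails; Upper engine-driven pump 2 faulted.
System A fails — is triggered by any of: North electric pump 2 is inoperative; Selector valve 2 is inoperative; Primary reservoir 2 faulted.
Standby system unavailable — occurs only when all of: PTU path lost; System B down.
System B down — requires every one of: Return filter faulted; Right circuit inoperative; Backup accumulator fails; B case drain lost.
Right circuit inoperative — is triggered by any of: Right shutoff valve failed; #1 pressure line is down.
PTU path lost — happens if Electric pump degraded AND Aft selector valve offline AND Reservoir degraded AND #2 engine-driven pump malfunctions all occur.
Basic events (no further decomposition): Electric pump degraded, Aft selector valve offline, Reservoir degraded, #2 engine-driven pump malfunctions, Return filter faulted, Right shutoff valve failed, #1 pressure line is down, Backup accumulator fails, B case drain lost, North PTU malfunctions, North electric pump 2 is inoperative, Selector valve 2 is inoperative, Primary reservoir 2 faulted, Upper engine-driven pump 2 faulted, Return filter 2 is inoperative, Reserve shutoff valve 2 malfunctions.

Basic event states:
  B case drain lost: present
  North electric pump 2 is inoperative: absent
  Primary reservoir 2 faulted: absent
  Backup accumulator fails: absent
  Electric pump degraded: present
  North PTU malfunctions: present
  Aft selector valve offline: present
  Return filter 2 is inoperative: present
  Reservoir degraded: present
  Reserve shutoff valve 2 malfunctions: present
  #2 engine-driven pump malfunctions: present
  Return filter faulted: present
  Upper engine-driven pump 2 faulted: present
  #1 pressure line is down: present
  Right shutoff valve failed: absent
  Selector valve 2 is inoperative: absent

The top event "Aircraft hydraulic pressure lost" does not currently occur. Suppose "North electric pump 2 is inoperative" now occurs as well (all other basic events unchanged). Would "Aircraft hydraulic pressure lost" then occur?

No

Counterfactual: set "North electric pump 2 is inoperative" to occurred.
PTU path lost [AND]: Electric pump degraded=occurs, Aft selector valve offline=occurs, Reservoir degraded=occurs, #2 engine-driven pump malfunctions=occurs → all inputs occur → occurs.
Right circuit inoperative [OR]: Right shutoff valve failed=not, #1 pressure line is down=occurs → at least one input occurs → occurs.
System B down [AND]: Return filter faulted=occurs, Right circuit inoperative=occurs, Backup accumulator fails=not, B case drain lost=occurs → not all inputs occur → does not occur.
Standby system unavailable [AND]: PTU path lost=occurs, System B down=not → not all inputs occur → does not occur.
System A fails [OR]: North electric pump 2 is inoperative=occurs, Selector valve 2 is inoperative=not, Primary reservoir 2 faulted=not → at least one input occurs → occurs.
Left circuit unavailable [OR]: North PTU malfunctions=occurs, System A fails=occurs, Upper engine-driven pump 2 faulted=occurs → at least one input occurs → occurs.
Aircraft hydraulic pressure lost [AND]: Standby system unavailable=not, Left circuit unavailable=occurs, Return filter 2 is inoperative=occurs, Reserve shutoff valve 2 malfunctions=occurs → not all inputs occur → does not occur.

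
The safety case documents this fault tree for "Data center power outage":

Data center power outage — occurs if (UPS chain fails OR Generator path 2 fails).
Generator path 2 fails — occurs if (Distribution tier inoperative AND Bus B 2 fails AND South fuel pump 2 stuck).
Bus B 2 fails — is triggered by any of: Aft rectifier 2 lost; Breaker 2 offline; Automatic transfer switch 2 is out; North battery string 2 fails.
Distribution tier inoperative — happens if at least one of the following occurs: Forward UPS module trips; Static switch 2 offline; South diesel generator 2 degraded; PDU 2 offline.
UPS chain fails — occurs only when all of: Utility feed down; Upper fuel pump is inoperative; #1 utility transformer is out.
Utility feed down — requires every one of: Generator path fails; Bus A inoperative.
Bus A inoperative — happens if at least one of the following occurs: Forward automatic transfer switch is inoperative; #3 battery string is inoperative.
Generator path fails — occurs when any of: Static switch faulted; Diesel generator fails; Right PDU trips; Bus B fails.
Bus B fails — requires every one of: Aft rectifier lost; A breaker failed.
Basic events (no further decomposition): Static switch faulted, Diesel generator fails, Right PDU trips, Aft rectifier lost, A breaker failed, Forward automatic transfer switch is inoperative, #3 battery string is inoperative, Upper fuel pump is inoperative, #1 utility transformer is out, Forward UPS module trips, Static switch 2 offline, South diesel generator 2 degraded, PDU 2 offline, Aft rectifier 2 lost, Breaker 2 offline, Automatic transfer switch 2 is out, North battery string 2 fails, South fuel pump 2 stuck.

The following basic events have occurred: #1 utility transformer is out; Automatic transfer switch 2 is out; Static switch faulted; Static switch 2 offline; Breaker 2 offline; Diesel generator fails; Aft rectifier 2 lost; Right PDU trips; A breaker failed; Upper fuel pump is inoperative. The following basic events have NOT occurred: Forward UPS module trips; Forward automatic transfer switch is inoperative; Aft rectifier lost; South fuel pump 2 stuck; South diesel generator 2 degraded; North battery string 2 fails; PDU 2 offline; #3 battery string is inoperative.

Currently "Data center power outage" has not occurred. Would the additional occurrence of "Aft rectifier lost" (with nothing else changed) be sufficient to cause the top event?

Counterfactual: set "Aft rectifier lost" to occurred.
Bus B fails [AND]: Aft rectifier lost=occurs, A breaker failed=occurs → all inputs occur → occurs.
Generator path fails [OR]: Static switch faulted=occurs, Diesel generator fails=occurs, Right PDU trips=occurs, Bus B fails=occurs → at least one input occurs → occurs.
Bus A inoperative [OR]: Forward automatic transfer switch is inoperative=not, #3 battery string is inoperative=not → no input occurs → does not occur.
Utility feed down [AND]: Generator path fails=occurs, Bus A inoperative=not → not all inputs occur → does not occur.
UPS chain fails [AND]: Utility feed down=not, Upper fuel pump is inoperative=occurs, #1 utility transformer is out=occurs → not all inputs occur → does not occur.
Distribution tier inoperative [OR]: Forward UPS module trips=not, Static switch 2 offline=occurs, South diesel generator 2 degraded=not, PDU 2 offline=not → at least one input occurs → occurs.
Bus B 2 fails [OR]: Aft rectifier 2 lost=occurs, Breaker 2 offline=occurs, Automatic transfer switch 2 is out=occurs, North battery string 2 fails=not → at least one input occurs → occurs.
Generator path 2 fails [AND]: Distribution tier inoperative=occurs, Bus B 2 fails=occurs, South fuel pump 2 stuck=not → not all inputs occur → does not occur.
Data center power outage [OR]: UPS chain fails=not, Generator path 2 fails=not → no input occurs → does not occur.

No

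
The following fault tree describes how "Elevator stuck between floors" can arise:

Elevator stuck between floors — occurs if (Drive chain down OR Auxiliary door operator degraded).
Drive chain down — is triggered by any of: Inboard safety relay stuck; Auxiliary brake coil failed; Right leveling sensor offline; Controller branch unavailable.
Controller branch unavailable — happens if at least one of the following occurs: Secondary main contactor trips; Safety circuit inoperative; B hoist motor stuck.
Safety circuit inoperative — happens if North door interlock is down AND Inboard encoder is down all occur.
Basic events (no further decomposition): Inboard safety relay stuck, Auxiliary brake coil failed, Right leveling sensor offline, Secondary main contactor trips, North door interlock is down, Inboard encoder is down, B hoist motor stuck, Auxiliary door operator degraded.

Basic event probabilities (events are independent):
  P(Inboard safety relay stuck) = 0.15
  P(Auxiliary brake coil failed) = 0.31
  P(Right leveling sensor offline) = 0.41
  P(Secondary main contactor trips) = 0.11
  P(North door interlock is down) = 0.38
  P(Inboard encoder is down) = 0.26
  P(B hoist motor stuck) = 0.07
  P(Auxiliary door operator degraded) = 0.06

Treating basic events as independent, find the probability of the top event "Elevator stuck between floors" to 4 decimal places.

0.7574

P(Safety circuit inoperative) [AND] = 0.38 × 0.26 = 0.098800
P(Controller branch unavailable) [OR] = 1 − (1−0.11) × (1−0.098800) × (1−0.07) = 0.254077
P(Drive chain down) [OR] = 1 − (1−0.15) × (1−0.31) × (1−0.41) × (1−0.254077) = 0.741885
P(Elevator stuck between floors) [OR] = 1 − (1−0.741885) × (1−0.06) = 0.757372
Rounded to 4 decimal places: P(Elevator stuck between floors) ≈ 0.7574.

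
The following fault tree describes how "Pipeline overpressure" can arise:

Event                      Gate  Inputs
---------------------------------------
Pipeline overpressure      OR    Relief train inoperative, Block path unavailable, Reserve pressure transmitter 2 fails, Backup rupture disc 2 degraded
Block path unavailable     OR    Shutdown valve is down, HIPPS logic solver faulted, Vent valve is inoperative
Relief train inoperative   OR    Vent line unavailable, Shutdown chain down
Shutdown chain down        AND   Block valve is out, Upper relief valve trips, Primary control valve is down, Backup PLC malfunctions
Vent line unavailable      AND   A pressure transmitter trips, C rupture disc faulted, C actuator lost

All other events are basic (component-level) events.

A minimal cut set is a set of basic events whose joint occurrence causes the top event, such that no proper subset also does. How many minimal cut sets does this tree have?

Vent line unavailable [AND]: one cut set from each child combined → 1 × 1 × 1 = 1 cut set(s).
Shutdown chain down [AND]: one cut set from each child combined → 1 × 1 × 1 × 1 = 1 cut set(s).
Relief train inoperative [OR]: union of children's cut sets → 2 cut set(s).
Block path unavailable [OR]: union of children's cut sets → 3 cut set(s).
Pipeline overpressure [OR]: union of children's cut sets → 7 cut set(s).
Minimal cut sets: {A pressure transmitter trips, C actuator lost, C rupture disc faulted}; {Backup PLC malfunctions, Block valve is out, Primary control valve is down, Upper relief valve trips}; {Shutdown valve is down}; {HIPPS logic solver faulted}; {Vent valve is inoperative}; {Reserve pressure transmitter 2 fails}; {Backup rupture disc 2 degraded}.

7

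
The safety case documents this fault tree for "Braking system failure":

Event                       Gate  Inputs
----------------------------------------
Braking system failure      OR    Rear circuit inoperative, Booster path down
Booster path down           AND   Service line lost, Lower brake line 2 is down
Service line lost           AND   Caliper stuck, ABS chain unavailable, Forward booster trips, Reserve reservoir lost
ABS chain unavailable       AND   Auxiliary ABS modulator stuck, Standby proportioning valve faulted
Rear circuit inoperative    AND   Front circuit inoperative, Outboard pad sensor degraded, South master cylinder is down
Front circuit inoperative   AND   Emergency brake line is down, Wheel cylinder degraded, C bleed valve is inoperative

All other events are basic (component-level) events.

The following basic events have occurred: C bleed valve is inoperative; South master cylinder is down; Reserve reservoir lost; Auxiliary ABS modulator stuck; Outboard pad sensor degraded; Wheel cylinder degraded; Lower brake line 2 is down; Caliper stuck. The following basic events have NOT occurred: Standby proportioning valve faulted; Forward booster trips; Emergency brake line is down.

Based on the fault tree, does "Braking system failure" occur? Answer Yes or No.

No

Front circuit inoperative [AND]: Emergency brake line is down=not, Wheel cylinder degraded=occurs, C bleed valve is inoperative=occurs → not all inputs occur → does not occur.
Rear circuit inoperative [AND]: Front circuit inoperative=not, Outboard pad sensor degraded=occurs, South master cylinder is down=occurs → not all inputs occur → does not occur.
ABS chain unavailable [AND]: Auxiliary ABS modulator stuck=occurs, Standby proportioning valve faulted=not → not all inputs occur → does not occur.
Service line lost [AND]: Caliper stuck=occurs, ABS chain unavailable=not, Forward booster trips=not, Reserve reservoir lost=occurs → not all inputs occur → does not occur.
Booster path down [AND]: Service line lost=not, Lower brake line 2 is down=occurs → not all inputs occur → does not occur.
Braking system failure [OR]: Rear circuit inoperative=not, Booster path down=not → no input occurs → does not occur.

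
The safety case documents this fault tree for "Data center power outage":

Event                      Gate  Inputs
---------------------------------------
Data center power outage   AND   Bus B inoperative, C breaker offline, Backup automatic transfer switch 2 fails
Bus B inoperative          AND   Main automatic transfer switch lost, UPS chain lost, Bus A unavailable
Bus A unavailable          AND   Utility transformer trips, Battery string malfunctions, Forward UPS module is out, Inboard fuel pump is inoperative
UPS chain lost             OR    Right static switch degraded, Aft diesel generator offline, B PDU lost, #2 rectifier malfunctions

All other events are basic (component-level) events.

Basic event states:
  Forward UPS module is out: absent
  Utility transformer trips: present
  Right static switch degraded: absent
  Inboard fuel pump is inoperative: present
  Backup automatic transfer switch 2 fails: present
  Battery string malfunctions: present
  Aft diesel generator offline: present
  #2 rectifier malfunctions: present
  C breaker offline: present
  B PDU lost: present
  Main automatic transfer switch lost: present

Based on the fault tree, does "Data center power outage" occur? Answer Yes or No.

No

UPS chain lost [OR]: Right static switch degraded=not, Aft diesel generator offline=occurs, B PDU lost=occurs, #2 rectifier malfunctions=occurs → at least one input occurs → occurs.
Bus A unavailable [AND]: Utility transformer trips=occurs, Battery string malfunctions=occurs, Forward UPS module is out=not, Inboard fuel pump is inoperative=occurs → not all inputs occur → does not occur.
Bus B inoperative [AND]: Main automatic transfer switch lost=occurs, UPS chain lost=occurs, Bus A unavailable=not → not all inputs occur → does not occur.
Data center power outage [AND]: Bus B inoperative=not, C breaker offline=occurs, Backup automatic transfer switch 2 fails=occurs → not all inputs occur → does not occur.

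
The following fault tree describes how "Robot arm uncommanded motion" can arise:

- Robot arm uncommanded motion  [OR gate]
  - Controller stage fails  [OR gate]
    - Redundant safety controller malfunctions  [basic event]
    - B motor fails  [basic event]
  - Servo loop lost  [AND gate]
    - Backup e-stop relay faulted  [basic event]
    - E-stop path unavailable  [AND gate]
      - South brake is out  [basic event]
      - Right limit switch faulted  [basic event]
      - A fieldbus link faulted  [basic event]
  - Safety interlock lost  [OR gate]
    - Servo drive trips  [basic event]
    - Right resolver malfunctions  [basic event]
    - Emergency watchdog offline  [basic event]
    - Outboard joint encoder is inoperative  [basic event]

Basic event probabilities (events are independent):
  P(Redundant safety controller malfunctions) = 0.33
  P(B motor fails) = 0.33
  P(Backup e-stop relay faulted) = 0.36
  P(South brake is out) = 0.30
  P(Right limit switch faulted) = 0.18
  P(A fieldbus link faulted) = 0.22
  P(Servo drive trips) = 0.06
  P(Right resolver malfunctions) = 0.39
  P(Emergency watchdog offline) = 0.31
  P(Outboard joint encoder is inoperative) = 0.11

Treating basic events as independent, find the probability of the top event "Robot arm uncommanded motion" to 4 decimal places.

0.8426

P(Controller stage fails) [OR] = 1 − (1−0.33) × (1−0.33) = 0.551100
P(E-stop path unavailable) [AND] = 0.30 × 0.18 × 0.22 = 0.011880
P(Servo loop lost) [AND] = 0.36 × 0.011880 = 0.004277
P(Safety interlock lost) [OR] = 1 − (1−0.06) × (1−0.39) × (1−0.31) × (1−0.11) = 0.647875
P(Robot arm uncommanded motion) [OR] = 1 − (1−0.551100) × (1−0.004277) × (1−0.647875) = 0.842607
Rounded to 4 decimal places: P(Robot arm uncommanded motion) ≈ 0.8426.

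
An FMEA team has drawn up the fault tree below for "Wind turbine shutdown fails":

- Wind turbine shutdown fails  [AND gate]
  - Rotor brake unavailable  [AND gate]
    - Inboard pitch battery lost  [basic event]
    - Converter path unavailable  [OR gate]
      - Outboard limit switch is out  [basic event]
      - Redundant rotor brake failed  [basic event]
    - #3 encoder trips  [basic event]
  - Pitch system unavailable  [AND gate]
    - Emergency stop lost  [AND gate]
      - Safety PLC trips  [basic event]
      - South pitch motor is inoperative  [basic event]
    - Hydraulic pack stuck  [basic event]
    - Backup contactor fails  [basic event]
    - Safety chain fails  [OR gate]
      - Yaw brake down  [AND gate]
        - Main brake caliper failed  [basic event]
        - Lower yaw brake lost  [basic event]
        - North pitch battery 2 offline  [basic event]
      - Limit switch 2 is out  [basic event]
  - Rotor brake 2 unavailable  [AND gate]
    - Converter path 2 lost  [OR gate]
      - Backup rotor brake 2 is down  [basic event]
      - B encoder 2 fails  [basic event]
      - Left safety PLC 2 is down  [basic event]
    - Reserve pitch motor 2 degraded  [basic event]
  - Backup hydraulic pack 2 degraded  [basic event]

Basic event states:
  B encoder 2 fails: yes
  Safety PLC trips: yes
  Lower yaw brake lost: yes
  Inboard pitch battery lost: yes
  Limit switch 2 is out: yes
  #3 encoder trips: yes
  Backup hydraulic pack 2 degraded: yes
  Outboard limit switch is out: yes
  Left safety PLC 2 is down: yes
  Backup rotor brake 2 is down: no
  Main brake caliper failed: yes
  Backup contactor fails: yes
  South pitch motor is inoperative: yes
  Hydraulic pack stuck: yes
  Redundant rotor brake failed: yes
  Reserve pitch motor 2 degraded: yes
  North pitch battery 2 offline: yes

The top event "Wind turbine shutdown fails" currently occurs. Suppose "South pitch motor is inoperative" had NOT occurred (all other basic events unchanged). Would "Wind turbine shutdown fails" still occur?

No

Counterfactual: set "South pitch motor is inoperative" to not occurred.
Converter path unavailable [OR]: Outboard limit switch is out=occurs, Redundant rotor brake failed=occurs → at least one input occurs → occurs.
Rotor brake unavailable [AND]: Inboard pitch battery lost=occurs, Converter path unavailable=occurs, #3 encoder trips=occurs → all inputs occur → occurs.
Emergency stop lost [AND]: Safety PLC trips=occurs, South pitch motor is inoperative=not → not all inputs occur → does not occur.
Yaw brake down [AND]: Main brake caliper failed=occurs, Lower yaw brake lost=occurs, North pitch battery 2 offline=occurs → all inputs occur → occurs.
Safety chain fails [OR]: Yaw brake down=occurs, Limit switch 2 is out=occurs → at least one input occurs → occurs.
Pitch system unavailable [AND]: Emergency stop lost=not, Hydraulic pack stuck=occurs, Backup contactor fails=occurs, Safety chain fails=occurs → not all inputs occur → does not occur.
Converter path 2 lost [OR]: Backup rotor brake 2 is down=not, B encoder 2 fails=occurs, Left safety PLC 2 is down=occurs → at least one input occurs → occurs.
Rotor brake 2 unavailable [AND]: Converter path 2 lost=occurs, Reserve pitch motor 2 degraded=occurs → all inputs occur → occurs.
Wind turbine shutdown fails [AND]: Rotor brake unavailable=occurs, Pitch system unavailable=not, Rotor brake 2 unavailable=occurs, Backup hydraulic pack 2 degraded=occurs → not all inputs occur → does not occur.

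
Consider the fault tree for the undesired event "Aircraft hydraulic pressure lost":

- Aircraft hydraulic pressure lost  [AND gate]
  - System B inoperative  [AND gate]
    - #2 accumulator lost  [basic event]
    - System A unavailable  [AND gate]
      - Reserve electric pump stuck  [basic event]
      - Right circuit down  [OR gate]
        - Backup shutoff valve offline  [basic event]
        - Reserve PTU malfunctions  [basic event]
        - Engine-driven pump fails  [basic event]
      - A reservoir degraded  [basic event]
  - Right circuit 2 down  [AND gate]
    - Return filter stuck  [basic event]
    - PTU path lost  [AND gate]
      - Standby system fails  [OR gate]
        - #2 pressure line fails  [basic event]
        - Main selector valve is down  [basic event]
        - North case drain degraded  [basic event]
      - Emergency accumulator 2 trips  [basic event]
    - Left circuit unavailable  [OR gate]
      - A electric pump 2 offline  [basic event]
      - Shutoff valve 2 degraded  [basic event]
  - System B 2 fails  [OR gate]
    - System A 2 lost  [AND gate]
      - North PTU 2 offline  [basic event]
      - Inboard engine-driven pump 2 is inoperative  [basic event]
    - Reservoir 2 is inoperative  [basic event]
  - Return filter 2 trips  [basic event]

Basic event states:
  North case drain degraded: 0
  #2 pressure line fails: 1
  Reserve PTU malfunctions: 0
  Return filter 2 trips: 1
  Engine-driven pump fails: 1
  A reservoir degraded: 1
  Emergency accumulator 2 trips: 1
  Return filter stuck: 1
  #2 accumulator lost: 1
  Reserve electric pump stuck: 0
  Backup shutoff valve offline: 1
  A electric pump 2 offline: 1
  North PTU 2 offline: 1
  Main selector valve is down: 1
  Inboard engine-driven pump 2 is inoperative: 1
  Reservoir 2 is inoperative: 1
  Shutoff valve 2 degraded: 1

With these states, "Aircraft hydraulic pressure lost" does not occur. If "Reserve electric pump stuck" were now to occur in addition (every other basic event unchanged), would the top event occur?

Counterfactual: set "Reserve electric pump stuck" to occurred.
Right circuit down [OR]: Backup shutoff valve offline=occurs, Reserve PTU malfunctions=not, Engine-driven pump fails=occurs → at least one input occurs → occurs.
System A unavailable [AND]: Reserve electric pump stuck=occurs, Right circuit down=occurs, A reservoir degraded=occurs → all inputs occur → occurs.
System B inoperative [AND]: #2 accumulator lost=occurs, System A unavailable=occurs → all inputs occur → occurs.
Standby system fails [OR]: #2 pressure line fails=occurs, Main selector valve is down=occurs, North case drain degraded=not → at least one input occurs → occurs.
PTU path lost [AND]: Standby system fails=occurs, Emergency accumulator 2 trips=occurs → all inputs occur → occurs.
Left circuit unavailable [OR]: A electric pump 2 offline=occurs, Shutoff valve 2 degraded=occurs → at least one input occurs → occurs.
Right circuit 2 down [AND]: Return filter stuck=occurs, PTU path lost=occurs, Left circuit unavailable=occurs → all inputs occur → occurs.
System A 2 lost [AND]: North PTU 2 offline=occurs, Inboard engine-driven pump 2 is inoperative=occurs → all inputs occur → occurs.
System B 2 fails [OR]: System A 2 lost=occurs, Reservoir 2 is inoperative=occurs → at least one input occurs → occurs.
Aircraft hydraulic pressure lost [AND]: System B inoperative=occurs, Right circuit 2 down=occurs, System B 2 fails=occurs, Return filter 2 trips=occurs → all inputs occur → occurs.

Yes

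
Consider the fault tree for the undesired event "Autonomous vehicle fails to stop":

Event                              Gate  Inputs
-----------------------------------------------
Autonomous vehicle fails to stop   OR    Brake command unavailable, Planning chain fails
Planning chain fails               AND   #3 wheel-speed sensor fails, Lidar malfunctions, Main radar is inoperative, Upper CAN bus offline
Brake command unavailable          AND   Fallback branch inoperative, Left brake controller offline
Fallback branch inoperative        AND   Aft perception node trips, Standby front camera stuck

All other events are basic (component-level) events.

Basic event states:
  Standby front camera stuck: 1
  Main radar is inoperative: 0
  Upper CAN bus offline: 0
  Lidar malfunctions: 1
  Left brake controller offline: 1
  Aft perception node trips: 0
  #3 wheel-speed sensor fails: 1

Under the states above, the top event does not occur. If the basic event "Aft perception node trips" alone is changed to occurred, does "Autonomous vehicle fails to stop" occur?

Yes

Counterfactual: set "Aft perception node trips" to occurred.
Fallback branch inoperative [AND]: Aft perception node trips=occurs, Standby front camera stuck=occurs → all inputs occur → occurs.
Brake command unavailable [AND]: Fallback branch inoperative=occurs, Left brake controller offline=occurs → all inputs occur → occurs.
Planning chain fails [AND]: #3 wheel-speed sensor fails=occurs, Lidar malfunctions=occurs, Main radar is inoperative=not, Upper CAN bus offline=not → not all inputs occur → does not occur.
Autonomous vehicle fails to stop [OR]: Brake command unavailable=occurs, Planning chain fails=not → at least one input occurs → occurs.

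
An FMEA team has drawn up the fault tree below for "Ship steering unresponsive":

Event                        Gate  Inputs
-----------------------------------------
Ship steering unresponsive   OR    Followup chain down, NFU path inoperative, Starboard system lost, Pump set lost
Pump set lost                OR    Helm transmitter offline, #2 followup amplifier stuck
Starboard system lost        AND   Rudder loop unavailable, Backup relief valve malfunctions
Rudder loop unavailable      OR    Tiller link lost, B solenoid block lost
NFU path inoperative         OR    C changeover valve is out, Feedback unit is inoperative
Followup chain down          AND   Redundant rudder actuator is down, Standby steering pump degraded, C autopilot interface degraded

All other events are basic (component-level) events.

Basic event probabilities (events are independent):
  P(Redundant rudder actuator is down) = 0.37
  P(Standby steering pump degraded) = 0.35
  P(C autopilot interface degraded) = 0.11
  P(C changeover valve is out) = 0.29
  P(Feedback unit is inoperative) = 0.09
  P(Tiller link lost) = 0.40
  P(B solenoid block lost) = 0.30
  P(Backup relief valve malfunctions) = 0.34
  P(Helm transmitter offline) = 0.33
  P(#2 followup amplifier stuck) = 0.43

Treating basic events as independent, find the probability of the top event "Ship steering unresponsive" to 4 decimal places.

P(Followup chain down) [AND] = 0.37 × 0.35 × 0.11 = 0.014245
P(NFU path inoperative) [OR] = 1 − (1−0.29) × (1−0.09) = 0.353900
P(Rudder loop unavailable) [OR] = 1 − (1−0.40) × (1−0.30) = 0.580000
P(Starboard system lost) [AND] = 0.580000 × 0.34 = 0.197200
P(Pump set lost) [OR] = 1 − (1−0.33) × (1−0.43) = 0.618100
P(Ship steering unresponsive) [OR] = 1 − (1−0.014245) × (1−0.353900) × (1−0.197200) × (1−0.618100) = 0.804734
Rounded to 4 decimal places: P(Ship steering unresponsive) ≈ 0.8047.

0.8047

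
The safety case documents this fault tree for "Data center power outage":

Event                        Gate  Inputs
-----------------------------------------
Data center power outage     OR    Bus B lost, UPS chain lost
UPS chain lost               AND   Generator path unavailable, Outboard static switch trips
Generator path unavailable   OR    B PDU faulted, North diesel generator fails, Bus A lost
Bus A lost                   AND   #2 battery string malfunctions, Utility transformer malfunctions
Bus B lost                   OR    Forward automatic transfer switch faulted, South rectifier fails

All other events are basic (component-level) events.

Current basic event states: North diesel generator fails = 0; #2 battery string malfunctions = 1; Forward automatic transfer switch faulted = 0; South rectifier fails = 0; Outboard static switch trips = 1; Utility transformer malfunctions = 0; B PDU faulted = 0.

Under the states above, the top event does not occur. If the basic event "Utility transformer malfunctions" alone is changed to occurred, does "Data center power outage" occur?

Yes

Counterfactual: set "Utility transformer malfunctions" to occurred.
Bus B lost [OR]: Forward automatic transfer switch faulted=not, South rectifier fails=not → no input occurs → does not occur.
Bus A lost [AND]: #2 battery string malfunctions=occurs, Utility transformer malfunctions=occurs → all inputs occur → occurs.
Generator path unavailable [OR]: B PDU faulted=not, North diesel generator fails=not, Bus A lost=occurs → at least one input occurs → occurs.
UPS chain lost [AND]: Generator path unavailable=occurs, Outboard static switch trips=occurs → all inputs occur → occurs.
Data center power outage [OR]: Bus B lost=not, UPS chain lost=occurs → at least one input occurs → occurs.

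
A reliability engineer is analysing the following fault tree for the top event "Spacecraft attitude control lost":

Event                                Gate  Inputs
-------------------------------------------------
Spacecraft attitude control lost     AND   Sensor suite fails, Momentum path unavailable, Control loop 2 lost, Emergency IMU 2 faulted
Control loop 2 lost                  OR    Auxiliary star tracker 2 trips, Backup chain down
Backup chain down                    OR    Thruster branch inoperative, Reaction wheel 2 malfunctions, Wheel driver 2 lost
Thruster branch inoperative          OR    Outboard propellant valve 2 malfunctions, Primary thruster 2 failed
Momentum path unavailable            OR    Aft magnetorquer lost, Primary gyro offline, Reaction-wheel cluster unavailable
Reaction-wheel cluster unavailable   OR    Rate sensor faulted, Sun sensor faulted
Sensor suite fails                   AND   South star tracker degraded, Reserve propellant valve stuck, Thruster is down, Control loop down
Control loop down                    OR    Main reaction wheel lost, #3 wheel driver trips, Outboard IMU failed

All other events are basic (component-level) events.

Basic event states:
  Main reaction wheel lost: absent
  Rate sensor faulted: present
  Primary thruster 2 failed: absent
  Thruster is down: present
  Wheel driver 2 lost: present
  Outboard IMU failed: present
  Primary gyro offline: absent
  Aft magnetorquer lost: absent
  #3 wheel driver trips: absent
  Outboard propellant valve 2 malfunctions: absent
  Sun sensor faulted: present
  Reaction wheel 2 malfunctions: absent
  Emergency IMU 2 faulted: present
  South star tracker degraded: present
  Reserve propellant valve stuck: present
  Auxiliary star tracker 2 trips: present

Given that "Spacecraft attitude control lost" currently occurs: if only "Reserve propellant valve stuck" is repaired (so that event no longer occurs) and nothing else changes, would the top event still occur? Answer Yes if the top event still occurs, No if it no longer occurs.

No

Counterfactual: set "Reserve propellant valve stuck" to not occurred.
Control loop down [OR]: Main reaction wheel lost=not, #3 wheel driver trips=not, Outboard IMU failed=occurs → at least one input occurs → occurs.
Sensor suite fails [AND]: South star tracker degraded=occurs, Reserve propellant valve stuck=not, Thruster is down=occurs, Control loop down=occurs → not all inputs occur → does not occur.
Reaction-wheel cluster unavailable [OR]: Rate sensor faulted=occurs, Sun sensor faulted=occurs → at least one input occurs → occurs.
Momentum path unavailable [OR]: Aft magnetorquer lost=not, Primary gyro offline=not, Reaction-wheel cluster unavailable=occurs → at least one input occurs → occurs.
Thruster branch inoperative [OR]: Outboard propellant valve 2 malfunctions=not, Primary thruster 2 failed=not → no input occurs → does not occur.
Backup chain down [OR]: Thruster branch inoperative=not, Reaction wheel 2 malfunctions=not, Wheel driver 2 lost=occurs → at least one input occurs → occurs.
Control loop 2 lost [OR]: Auxiliary star tracker 2 trips=occurs, Backup chain down=occurs → at least one input occurs → occurs.
Spacecraft attitude control lost [AND]: Sensor suite fails=not, Momentum path unavailable=occurs, Control loop 2 lost=occurs, Emergency IMU 2 faulted=occurs → not all inputs occur → does not occur.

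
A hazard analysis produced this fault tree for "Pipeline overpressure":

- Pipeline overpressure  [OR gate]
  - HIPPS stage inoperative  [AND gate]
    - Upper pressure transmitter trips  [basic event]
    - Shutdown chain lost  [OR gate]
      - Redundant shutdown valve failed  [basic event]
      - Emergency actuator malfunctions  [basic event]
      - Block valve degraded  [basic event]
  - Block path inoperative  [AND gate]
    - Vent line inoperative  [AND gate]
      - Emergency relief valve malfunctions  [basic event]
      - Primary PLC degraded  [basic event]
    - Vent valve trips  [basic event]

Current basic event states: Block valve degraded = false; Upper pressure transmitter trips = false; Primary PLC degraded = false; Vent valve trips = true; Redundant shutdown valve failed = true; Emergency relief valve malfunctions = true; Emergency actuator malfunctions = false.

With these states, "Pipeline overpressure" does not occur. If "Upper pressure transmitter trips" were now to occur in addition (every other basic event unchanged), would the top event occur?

Yes

Counterfactual: set "Upper pressure transmitter trips" to occurred.
Shutdown chain lost [OR]: Redundant shutdown valve failed=occurs, Emergency actuator malfunctions=not, Block valve degraded=not → at least one input occurs → occurs.
HIPPS stage inoperative [AND]: Upper pressure transmitter trips=occurs, Shutdown chain lost=occurs → all inputs occur → occurs.
Vent line inoperative [AND]: Emergency relief valve malfunctions=occurs, Primary PLC degraded=not → not all inputs occur → does not occur.
Block path inoperative [AND]: Vent line inoperative=not, Vent valve trips=occurs → not all inputs occur → does not occur.
Pipeline overpressure [OR]: HIPPS stage inoperative=occurs, Block path inoperative=not → at least one input occurs → occurs.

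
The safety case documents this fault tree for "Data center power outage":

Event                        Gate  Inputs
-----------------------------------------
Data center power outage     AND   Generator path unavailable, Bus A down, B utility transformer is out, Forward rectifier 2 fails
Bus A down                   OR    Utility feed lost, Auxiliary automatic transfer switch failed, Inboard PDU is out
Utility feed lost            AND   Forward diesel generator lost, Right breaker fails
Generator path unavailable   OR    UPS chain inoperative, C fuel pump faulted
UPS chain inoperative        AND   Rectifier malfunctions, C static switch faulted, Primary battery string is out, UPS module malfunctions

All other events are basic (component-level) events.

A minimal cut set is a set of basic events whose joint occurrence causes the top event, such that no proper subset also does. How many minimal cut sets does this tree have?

6

UPS chain inoperative [AND]: one cut set from each child combined → 1 × 1 × 1 × 1 = 1 cut set(s).
Generator path unavailable [OR]: union of children's cut sets → 2 cut set(s).
Utility feed lost [AND]: one cut set from each child combined → 1 × 1 = 1 cut set(s).
Bus A down [OR]: union of children's cut sets → 3 cut set(s).
Data center power outage [AND]: one cut set from each child combined → 2 × 3 × 1 × 1 = 6 cut set(s).
Minimal cut sets: {B utility transformer is out, C static switch faulted, Forward diesel generator lost, Forward rectifier 2 fails, Primary battery string is out, Rectifier malfunctions, Right breaker fails, UPS module malfunctions}; {Auxiliary automatic transfer switch failed, B utility transformer is out, C static switch faulted, Forward rectifier 2 fails, Primary battery string is out, Rectifier malfunctions, UPS module malfunctions}; {B utility transformer is out, C static switch faulted, Forward rectifier 2 fails, Inboard PDU is out, Primary battery string is out, Rectifier malfunctions, UPS module malfunctions}; {B utility transformer is out, C fuel pump faulted, Forward diesel generator lost, Forward rectifier 2 fails, Right breaker fails}; {Auxiliary automatic transfer switch failed, B utility transformer is out, C fuel pump faulted, Forward rectifier 2 fails}; {B utility transformer is out, C fuel pump faulted, Forward rectifier 2 fails, Inboard PDU is out}.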